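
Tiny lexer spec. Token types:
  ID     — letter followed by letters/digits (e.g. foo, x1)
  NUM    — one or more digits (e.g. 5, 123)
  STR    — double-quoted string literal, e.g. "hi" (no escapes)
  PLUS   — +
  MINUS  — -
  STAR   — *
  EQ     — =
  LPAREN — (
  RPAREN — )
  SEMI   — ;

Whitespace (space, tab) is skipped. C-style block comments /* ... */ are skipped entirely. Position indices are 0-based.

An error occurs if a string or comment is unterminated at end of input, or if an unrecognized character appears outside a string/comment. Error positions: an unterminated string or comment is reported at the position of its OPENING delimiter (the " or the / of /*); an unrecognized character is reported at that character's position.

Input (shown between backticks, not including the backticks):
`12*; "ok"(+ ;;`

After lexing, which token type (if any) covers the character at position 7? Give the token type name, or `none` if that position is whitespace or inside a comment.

pos=0: emit NUM '12' (now at pos=2)
pos=2: emit STAR '*'
pos=3: emit SEMI ';'
pos=5: enter STRING mode
pos=5: emit STR "ok" (now at pos=9)
pos=9: emit LPAREN '('
pos=10: emit PLUS '+'
pos=12: emit SEMI ';'
pos=13: emit SEMI ';'
DONE. 8 tokens: [NUM, STAR, SEMI, STR, LPAREN, PLUS, SEMI, SEMI]
Position 7: char is 'k' -> STR

Answer: STR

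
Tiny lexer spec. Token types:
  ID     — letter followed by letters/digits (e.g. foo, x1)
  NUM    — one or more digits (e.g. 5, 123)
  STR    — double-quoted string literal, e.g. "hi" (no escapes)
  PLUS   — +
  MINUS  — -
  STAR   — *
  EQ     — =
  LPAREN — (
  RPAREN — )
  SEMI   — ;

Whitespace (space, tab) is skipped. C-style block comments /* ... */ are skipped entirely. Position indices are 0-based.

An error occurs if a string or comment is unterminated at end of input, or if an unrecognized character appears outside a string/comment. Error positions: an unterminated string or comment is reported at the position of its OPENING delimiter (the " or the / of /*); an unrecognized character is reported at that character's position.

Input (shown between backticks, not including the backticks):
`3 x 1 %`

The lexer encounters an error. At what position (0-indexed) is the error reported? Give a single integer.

Answer: 6

Derivation:
pos=0: emit NUM '3' (now at pos=1)
pos=2: emit ID 'x' (now at pos=3)
pos=4: emit NUM '1' (now at pos=5)
pos=6: ERROR — unrecognized char '%'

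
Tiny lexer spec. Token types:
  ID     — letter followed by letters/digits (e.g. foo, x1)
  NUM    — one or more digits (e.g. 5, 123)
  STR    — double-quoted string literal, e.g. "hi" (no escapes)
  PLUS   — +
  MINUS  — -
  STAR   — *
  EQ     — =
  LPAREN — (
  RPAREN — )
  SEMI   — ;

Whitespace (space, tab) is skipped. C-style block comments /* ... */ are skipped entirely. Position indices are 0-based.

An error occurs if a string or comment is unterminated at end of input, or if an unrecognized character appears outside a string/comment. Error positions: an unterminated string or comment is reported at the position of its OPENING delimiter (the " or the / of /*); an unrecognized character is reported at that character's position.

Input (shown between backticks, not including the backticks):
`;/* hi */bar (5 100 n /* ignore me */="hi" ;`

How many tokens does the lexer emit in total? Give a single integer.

Answer: 9

Derivation:
pos=0: emit SEMI ';'
pos=1: enter COMMENT mode (saw '/*')
exit COMMENT mode (now at pos=9)
pos=9: emit ID 'bar' (now at pos=12)
pos=13: emit LPAREN '('
pos=14: emit NUM '5' (now at pos=15)
pos=16: emit NUM '100' (now at pos=19)
pos=20: emit ID 'n' (now at pos=21)
pos=22: enter COMMENT mode (saw '/*')
exit COMMENT mode (now at pos=37)
pos=37: emit EQ '='
pos=38: enter STRING mode
pos=38: emit STR "hi" (now at pos=42)
pos=43: emit SEMI ';'
DONE. 9 tokens: [SEMI, ID, LPAREN, NUM, NUM, ID, EQ, STR, SEMI]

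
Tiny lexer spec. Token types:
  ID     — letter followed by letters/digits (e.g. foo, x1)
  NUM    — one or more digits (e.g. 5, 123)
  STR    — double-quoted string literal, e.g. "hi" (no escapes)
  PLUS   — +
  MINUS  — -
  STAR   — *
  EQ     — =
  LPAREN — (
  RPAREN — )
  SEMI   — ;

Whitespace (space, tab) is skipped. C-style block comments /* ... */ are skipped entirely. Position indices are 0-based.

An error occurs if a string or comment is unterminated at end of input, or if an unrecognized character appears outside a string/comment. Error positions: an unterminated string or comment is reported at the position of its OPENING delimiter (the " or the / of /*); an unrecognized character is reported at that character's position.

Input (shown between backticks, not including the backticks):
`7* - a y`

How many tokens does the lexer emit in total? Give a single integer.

pos=0: emit NUM '7' (now at pos=1)
pos=1: emit STAR '*'
pos=3: emit MINUS '-'
pos=5: emit ID 'a' (now at pos=6)
pos=7: emit ID 'y' (now at pos=8)
DONE. 5 tokens: [NUM, STAR, MINUS, ID, ID]

Answer: 5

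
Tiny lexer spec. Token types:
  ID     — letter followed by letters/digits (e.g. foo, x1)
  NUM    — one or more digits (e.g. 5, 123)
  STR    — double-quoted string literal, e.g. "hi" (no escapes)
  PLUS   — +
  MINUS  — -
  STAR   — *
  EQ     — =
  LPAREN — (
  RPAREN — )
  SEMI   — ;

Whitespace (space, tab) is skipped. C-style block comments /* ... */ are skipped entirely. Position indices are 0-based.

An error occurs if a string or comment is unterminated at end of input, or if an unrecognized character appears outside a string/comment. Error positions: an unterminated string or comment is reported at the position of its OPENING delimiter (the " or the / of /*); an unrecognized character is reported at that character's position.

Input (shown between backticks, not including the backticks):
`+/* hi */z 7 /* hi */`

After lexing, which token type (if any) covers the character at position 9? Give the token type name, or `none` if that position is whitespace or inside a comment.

pos=0: emit PLUS '+'
pos=1: enter COMMENT mode (saw '/*')
exit COMMENT mode (now at pos=9)
pos=9: emit ID 'z' (now at pos=10)
pos=11: emit NUM '7' (now at pos=12)
pos=13: enter COMMENT mode (saw '/*')
exit COMMENT mode (now at pos=21)
DONE. 3 tokens: [PLUS, ID, NUM]
Position 9: char is 'z' -> ID

Answer: ID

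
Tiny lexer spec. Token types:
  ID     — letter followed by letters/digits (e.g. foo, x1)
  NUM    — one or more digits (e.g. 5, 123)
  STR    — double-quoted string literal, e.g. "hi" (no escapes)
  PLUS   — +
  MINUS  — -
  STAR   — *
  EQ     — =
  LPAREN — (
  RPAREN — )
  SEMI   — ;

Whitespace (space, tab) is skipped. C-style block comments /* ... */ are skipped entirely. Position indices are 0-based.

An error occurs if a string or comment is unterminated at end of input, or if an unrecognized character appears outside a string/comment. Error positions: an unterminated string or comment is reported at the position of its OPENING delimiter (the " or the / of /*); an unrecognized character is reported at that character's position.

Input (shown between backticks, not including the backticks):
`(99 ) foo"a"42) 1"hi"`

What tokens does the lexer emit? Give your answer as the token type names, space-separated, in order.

Answer: LPAREN NUM RPAREN ID STR NUM RPAREN NUM STR

Derivation:
pos=0: emit LPAREN '('
pos=1: emit NUM '99' (now at pos=3)
pos=4: emit RPAREN ')'
pos=6: emit ID 'foo' (now at pos=9)
pos=9: enter STRING mode
pos=9: emit STR "a" (now at pos=12)
pos=12: emit NUM '42' (now at pos=14)
pos=14: emit RPAREN ')'
pos=16: emit NUM '1' (now at pos=17)
pos=17: enter STRING mode
pos=17: emit STR "hi" (now at pos=21)
DONE. 9 tokens: [LPAREN, NUM, RPAREN, ID, STR, NUM, RPAREN, NUM, STR]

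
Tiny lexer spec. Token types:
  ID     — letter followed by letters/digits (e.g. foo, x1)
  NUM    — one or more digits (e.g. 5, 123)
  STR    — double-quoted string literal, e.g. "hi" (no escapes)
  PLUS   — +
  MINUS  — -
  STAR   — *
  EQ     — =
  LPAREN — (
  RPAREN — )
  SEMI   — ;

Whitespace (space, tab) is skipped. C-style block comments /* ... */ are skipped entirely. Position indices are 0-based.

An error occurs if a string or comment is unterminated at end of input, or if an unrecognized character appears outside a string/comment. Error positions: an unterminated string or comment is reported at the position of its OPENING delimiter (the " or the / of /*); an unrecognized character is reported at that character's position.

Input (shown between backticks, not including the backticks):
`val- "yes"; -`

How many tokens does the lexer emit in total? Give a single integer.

Answer: 5

Derivation:
pos=0: emit ID 'val' (now at pos=3)
pos=3: emit MINUS '-'
pos=5: enter STRING mode
pos=5: emit STR "yes" (now at pos=10)
pos=10: emit SEMI ';'
pos=12: emit MINUS '-'
DONE. 5 tokens: [ID, MINUS, STR, SEMI, MINUS]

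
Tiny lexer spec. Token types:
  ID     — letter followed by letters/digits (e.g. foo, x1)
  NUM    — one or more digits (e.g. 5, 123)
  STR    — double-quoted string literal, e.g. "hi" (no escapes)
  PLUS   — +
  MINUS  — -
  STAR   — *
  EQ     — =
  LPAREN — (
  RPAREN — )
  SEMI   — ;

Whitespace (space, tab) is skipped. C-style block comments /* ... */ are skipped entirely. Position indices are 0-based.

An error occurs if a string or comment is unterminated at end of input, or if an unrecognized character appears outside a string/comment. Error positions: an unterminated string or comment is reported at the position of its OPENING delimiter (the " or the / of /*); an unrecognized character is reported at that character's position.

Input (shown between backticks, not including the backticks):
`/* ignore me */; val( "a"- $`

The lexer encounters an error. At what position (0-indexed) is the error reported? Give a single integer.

Answer: 27

Derivation:
pos=0: enter COMMENT mode (saw '/*')
exit COMMENT mode (now at pos=15)
pos=15: emit SEMI ';'
pos=17: emit ID 'val' (now at pos=20)
pos=20: emit LPAREN '('
pos=22: enter STRING mode
pos=22: emit STR "a" (now at pos=25)
pos=25: emit MINUS '-'
pos=27: ERROR — unrecognized char '$'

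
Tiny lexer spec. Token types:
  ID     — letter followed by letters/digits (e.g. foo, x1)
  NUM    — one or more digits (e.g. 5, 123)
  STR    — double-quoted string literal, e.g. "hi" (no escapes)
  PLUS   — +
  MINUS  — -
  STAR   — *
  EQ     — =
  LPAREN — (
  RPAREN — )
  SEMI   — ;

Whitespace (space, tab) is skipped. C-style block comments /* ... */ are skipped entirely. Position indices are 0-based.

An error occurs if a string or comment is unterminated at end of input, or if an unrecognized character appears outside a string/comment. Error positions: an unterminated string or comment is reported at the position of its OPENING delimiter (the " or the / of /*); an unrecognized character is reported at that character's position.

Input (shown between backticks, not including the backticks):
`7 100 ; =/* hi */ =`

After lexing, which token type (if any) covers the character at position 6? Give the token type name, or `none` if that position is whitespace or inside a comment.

Answer: SEMI

Derivation:
pos=0: emit NUM '7' (now at pos=1)
pos=2: emit NUM '100' (now at pos=5)
pos=6: emit SEMI ';'
pos=8: emit EQ '='
pos=9: enter COMMENT mode (saw '/*')
exit COMMENT mode (now at pos=17)
pos=18: emit EQ '='
DONE. 5 tokens: [NUM, NUM, SEMI, EQ, EQ]
Position 6: char is ';' -> SEMI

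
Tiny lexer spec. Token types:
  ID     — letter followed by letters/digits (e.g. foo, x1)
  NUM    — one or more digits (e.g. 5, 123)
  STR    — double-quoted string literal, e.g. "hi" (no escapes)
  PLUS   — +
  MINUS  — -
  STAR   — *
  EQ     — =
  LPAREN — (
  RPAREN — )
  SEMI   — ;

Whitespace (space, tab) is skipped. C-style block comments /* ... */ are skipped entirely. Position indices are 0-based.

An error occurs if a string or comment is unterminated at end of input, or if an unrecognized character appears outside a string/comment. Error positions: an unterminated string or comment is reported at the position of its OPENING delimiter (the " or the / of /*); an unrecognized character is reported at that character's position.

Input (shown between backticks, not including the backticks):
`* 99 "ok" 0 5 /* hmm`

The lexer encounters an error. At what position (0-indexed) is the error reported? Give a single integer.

Answer: 14

Derivation:
pos=0: emit STAR '*'
pos=2: emit NUM '99' (now at pos=4)
pos=5: enter STRING mode
pos=5: emit STR "ok" (now at pos=9)
pos=10: emit NUM '0' (now at pos=11)
pos=12: emit NUM '5' (now at pos=13)
pos=14: enter COMMENT mode (saw '/*')
pos=14: ERROR — unterminated comment (reached EOF)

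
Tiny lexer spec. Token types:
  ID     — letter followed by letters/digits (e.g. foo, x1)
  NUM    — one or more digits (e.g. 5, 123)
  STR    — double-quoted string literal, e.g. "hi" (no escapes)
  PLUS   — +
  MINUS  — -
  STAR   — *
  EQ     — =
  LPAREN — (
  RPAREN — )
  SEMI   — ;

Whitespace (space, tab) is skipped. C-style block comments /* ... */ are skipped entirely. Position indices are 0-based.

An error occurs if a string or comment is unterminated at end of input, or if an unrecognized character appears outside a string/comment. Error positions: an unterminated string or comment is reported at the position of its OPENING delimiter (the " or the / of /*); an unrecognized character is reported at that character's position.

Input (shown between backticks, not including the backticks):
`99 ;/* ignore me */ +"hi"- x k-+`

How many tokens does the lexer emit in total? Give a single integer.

Answer: 9

Derivation:
pos=0: emit NUM '99' (now at pos=2)
pos=3: emit SEMI ';'
pos=4: enter COMMENT mode (saw '/*')
exit COMMENT mode (now at pos=19)
pos=20: emit PLUS '+'
pos=21: enter STRING mode
pos=21: emit STR "hi" (now at pos=25)
pos=25: emit MINUS '-'
pos=27: emit ID 'x' (now at pos=28)
pos=29: emit ID 'k' (now at pos=30)
pos=30: emit MINUS '-'
pos=31: emit PLUS '+'
DONE. 9 tokens: [NUM, SEMI, PLUS, STR, MINUS, ID, ID, MINUS, PLUS]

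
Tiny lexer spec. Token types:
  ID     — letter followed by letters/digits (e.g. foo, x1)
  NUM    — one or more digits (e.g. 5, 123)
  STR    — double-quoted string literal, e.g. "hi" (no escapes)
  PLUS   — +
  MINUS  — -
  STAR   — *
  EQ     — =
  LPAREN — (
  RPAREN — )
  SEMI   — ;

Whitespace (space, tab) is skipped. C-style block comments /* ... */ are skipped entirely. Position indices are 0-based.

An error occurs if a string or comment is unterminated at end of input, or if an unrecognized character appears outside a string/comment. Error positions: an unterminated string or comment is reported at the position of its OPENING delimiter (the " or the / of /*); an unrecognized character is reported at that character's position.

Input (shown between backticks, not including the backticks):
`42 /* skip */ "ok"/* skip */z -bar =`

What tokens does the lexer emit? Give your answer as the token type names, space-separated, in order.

pos=0: emit NUM '42' (now at pos=2)
pos=3: enter COMMENT mode (saw '/*')
exit COMMENT mode (now at pos=13)
pos=14: enter STRING mode
pos=14: emit STR "ok" (now at pos=18)
pos=18: enter COMMENT mode (saw '/*')
exit COMMENT mode (now at pos=28)
pos=28: emit ID 'z' (now at pos=29)
pos=30: emit MINUS '-'
pos=31: emit ID 'bar' (now at pos=34)
pos=35: emit EQ '='
DONE. 6 tokens: [NUM, STR, ID, MINUS, ID, EQ]

Answer: NUM STR ID MINUS ID EQ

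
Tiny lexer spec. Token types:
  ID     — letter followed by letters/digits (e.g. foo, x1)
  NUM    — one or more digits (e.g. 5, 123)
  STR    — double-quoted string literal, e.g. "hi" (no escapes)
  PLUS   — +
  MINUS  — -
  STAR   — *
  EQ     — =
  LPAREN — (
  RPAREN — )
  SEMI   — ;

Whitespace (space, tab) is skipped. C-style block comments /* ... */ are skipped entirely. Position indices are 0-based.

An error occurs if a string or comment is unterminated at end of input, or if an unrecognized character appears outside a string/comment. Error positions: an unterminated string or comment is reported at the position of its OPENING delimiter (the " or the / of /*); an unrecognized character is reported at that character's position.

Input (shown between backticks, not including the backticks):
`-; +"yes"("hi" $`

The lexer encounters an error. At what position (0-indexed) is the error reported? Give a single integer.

Answer: 15

Derivation:
pos=0: emit MINUS '-'
pos=1: emit SEMI ';'
pos=3: emit PLUS '+'
pos=4: enter STRING mode
pos=4: emit STR "yes" (now at pos=9)
pos=9: emit LPAREN '('
pos=10: enter STRING mode
pos=10: emit STR "hi" (now at pos=14)
pos=15: ERROR — unrecognized char '$'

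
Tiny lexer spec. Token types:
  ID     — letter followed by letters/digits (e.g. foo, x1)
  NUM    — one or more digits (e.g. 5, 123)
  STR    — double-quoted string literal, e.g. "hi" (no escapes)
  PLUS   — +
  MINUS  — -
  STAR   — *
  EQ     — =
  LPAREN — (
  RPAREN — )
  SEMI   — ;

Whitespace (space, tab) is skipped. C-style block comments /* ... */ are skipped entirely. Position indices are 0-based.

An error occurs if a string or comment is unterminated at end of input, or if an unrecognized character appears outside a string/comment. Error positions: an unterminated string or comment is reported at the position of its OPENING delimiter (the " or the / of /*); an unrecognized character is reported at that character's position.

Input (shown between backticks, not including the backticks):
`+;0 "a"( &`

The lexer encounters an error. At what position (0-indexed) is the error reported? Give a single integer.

Answer: 9

Derivation:
pos=0: emit PLUS '+'
pos=1: emit SEMI ';'
pos=2: emit NUM '0' (now at pos=3)
pos=4: enter STRING mode
pos=4: emit STR "a" (now at pos=7)
pos=7: emit LPAREN '('
pos=9: ERROR — unrecognized char '&'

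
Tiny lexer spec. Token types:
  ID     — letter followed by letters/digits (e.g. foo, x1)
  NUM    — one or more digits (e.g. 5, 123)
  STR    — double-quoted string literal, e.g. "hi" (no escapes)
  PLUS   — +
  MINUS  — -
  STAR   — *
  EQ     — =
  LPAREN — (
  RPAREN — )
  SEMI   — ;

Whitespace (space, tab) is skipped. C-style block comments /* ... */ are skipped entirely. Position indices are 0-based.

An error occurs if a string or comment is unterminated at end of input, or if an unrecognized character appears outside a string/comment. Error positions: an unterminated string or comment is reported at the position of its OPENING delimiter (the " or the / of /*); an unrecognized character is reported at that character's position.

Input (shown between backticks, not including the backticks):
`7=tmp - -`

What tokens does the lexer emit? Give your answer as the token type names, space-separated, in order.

pos=0: emit NUM '7' (now at pos=1)
pos=1: emit EQ '='
pos=2: emit ID 'tmp' (now at pos=5)
pos=6: emit MINUS '-'
pos=8: emit MINUS '-'
DONE. 5 tokens: [NUM, EQ, ID, MINUS, MINUS]

Answer: NUM EQ ID MINUS MINUS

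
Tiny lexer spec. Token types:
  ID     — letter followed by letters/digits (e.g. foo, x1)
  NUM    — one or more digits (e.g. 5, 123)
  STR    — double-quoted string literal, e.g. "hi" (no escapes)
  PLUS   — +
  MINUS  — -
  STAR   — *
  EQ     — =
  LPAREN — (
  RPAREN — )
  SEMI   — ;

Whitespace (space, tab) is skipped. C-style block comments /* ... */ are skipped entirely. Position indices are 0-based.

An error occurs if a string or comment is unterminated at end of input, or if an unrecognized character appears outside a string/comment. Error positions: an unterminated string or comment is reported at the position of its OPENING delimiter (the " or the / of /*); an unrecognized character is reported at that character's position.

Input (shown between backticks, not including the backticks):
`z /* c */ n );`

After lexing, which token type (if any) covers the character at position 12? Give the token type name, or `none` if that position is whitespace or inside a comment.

Answer: RPAREN

Derivation:
pos=0: emit ID 'z' (now at pos=1)
pos=2: enter COMMENT mode (saw '/*')
exit COMMENT mode (now at pos=9)
pos=10: emit ID 'n' (now at pos=11)
pos=12: emit RPAREN ')'
pos=13: emit SEMI ';'
DONE. 4 tokens: [ID, ID, RPAREN, SEMI]
Position 12: char is ')' -> RPAREN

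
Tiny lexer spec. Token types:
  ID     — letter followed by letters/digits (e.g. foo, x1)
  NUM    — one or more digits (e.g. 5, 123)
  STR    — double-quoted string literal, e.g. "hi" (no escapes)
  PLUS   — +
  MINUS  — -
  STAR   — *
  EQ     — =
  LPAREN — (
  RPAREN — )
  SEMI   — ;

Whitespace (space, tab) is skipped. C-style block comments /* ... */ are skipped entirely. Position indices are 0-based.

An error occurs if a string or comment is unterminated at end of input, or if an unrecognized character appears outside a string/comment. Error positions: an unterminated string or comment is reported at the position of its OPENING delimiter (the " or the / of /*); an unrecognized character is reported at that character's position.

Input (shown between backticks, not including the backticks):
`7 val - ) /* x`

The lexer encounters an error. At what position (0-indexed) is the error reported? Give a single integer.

pos=0: emit NUM '7' (now at pos=1)
pos=2: emit ID 'val' (now at pos=5)
pos=6: emit MINUS '-'
pos=8: emit RPAREN ')'
pos=10: enter COMMENT mode (saw '/*')
pos=10: ERROR — unterminated comment (reached EOF)

Answer: 10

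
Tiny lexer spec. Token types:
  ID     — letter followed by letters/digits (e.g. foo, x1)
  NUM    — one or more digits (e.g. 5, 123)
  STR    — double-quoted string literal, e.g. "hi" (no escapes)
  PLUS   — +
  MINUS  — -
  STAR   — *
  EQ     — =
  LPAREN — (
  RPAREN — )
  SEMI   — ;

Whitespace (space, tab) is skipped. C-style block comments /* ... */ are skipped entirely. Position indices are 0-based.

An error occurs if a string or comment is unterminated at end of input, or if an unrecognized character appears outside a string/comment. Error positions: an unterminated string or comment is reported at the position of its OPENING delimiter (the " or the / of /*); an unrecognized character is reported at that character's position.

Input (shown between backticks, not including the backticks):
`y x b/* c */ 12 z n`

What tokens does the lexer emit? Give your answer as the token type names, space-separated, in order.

Answer: ID ID ID NUM ID ID

Derivation:
pos=0: emit ID 'y' (now at pos=1)
pos=2: emit ID 'x' (now at pos=3)
pos=4: emit ID 'b' (now at pos=5)
pos=5: enter COMMENT mode (saw '/*')
exit COMMENT mode (now at pos=12)
pos=13: emit NUM '12' (now at pos=15)
pos=16: emit ID 'z' (now at pos=17)
pos=18: emit ID 'n' (now at pos=19)
DONE. 6 tokens: [ID, ID, ID, NUM, ID, ID]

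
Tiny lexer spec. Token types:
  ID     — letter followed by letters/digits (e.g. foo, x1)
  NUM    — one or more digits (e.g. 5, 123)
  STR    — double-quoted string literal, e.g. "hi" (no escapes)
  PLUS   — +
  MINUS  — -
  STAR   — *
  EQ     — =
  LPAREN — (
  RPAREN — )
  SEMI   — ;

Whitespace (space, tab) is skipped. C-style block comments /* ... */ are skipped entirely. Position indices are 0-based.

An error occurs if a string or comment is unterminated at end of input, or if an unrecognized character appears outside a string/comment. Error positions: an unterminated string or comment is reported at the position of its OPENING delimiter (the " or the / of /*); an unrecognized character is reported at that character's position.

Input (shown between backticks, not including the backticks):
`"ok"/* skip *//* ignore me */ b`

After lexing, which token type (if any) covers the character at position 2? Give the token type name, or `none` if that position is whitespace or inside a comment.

pos=0: enter STRING mode
pos=0: emit STR "ok" (now at pos=4)
pos=4: enter COMMENT mode (saw '/*')
exit COMMENT mode (now at pos=14)
pos=14: enter COMMENT mode (saw '/*')
exit COMMENT mode (now at pos=29)
pos=30: emit ID 'b' (now at pos=31)
DONE. 2 tokens: [STR, ID]
Position 2: char is 'k' -> STR

Answer: STR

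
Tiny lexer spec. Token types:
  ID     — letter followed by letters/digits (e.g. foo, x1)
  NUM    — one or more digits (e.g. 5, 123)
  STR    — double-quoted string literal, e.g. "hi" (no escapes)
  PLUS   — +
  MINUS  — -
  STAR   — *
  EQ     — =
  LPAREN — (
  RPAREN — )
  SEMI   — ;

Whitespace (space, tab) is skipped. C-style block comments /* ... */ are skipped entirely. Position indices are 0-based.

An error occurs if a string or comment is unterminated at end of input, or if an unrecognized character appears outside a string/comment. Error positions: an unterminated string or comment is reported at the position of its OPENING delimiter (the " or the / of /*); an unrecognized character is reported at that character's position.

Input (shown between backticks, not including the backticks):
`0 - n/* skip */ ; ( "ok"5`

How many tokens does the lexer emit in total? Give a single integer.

pos=0: emit NUM '0' (now at pos=1)
pos=2: emit MINUS '-'
pos=4: emit ID 'n' (now at pos=5)
pos=5: enter COMMENT mode (saw '/*')
exit COMMENT mode (now at pos=15)
pos=16: emit SEMI ';'
pos=18: emit LPAREN '('
pos=20: enter STRING mode
pos=20: emit STR "ok" (now at pos=24)
pos=24: emit NUM '5' (now at pos=25)
DONE. 7 tokens: [NUM, MINUS, ID, SEMI, LPAREN, STR, NUM]

Answer: 7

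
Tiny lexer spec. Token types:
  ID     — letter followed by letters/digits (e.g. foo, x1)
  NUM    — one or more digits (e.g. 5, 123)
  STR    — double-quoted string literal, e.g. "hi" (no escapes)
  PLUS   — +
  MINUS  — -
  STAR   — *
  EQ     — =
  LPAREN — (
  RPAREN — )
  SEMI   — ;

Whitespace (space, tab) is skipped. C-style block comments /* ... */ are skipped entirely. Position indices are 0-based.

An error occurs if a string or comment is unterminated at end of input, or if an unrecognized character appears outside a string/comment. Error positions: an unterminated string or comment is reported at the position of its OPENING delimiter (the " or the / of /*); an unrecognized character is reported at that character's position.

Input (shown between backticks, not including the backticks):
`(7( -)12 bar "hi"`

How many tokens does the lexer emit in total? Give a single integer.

Answer: 8

Derivation:
pos=0: emit LPAREN '('
pos=1: emit NUM '7' (now at pos=2)
pos=2: emit LPAREN '('
pos=4: emit MINUS '-'
pos=5: emit RPAREN ')'
pos=6: emit NUM '12' (now at pos=8)
pos=9: emit ID 'bar' (now at pos=12)
pos=13: enter STRING mode
pos=13: emit STR "hi" (now at pos=17)
DONE. 8 tokens: [LPAREN, NUM, LPAREN, MINUS, RPAREN, NUM, ID, STR]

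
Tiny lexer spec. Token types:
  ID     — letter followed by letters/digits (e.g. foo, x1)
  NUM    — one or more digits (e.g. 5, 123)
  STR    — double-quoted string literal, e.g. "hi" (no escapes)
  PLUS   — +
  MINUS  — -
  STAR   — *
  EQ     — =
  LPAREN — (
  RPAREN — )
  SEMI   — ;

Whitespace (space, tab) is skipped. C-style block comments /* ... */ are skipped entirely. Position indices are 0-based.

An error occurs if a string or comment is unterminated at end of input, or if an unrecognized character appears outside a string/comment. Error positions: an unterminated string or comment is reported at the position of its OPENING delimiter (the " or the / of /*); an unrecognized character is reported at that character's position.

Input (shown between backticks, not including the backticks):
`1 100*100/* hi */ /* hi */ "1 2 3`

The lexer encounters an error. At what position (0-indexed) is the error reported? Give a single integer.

pos=0: emit NUM '1' (now at pos=1)
pos=2: emit NUM '100' (now at pos=5)
pos=5: emit STAR '*'
pos=6: emit NUM '100' (now at pos=9)
pos=9: enter COMMENT mode (saw '/*')
exit COMMENT mode (now at pos=17)
pos=18: enter COMMENT mode (saw '/*')
exit COMMENT mode (now at pos=26)
pos=27: enter STRING mode
pos=27: ERROR — unterminated string

Answer: 27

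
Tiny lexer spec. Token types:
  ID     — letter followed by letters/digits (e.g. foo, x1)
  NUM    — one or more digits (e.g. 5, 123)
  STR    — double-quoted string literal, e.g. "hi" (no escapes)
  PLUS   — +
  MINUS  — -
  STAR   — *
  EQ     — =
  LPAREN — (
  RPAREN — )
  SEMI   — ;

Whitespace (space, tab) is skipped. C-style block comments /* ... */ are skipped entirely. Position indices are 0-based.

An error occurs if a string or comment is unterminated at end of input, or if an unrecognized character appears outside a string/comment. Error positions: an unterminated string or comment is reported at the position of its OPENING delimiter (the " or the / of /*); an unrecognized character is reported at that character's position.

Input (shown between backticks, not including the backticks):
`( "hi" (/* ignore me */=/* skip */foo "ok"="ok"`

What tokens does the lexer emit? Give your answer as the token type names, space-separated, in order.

pos=0: emit LPAREN '('
pos=2: enter STRING mode
pos=2: emit STR "hi" (now at pos=6)
pos=7: emit LPAREN '('
pos=8: enter COMMENT mode (saw '/*')
exit COMMENT mode (now at pos=23)
pos=23: emit EQ '='
pos=24: enter COMMENT mode (saw '/*')
exit COMMENT mode (now at pos=34)
pos=34: emit ID 'foo' (now at pos=37)
pos=38: enter STRING mode
pos=38: emit STR "ok" (now at pos=42)
pos=42: emit EQ '='
pos=43: enter STRING mode
pos=43: emit STR "ok" (now at pos=47)
DONE. 8 tokens: [LPAREN, STR, LPAREN, EQ, ID, STR, EQ, STR]

Answer: LPAREN STR LPAREN EQ ID STR EQ STR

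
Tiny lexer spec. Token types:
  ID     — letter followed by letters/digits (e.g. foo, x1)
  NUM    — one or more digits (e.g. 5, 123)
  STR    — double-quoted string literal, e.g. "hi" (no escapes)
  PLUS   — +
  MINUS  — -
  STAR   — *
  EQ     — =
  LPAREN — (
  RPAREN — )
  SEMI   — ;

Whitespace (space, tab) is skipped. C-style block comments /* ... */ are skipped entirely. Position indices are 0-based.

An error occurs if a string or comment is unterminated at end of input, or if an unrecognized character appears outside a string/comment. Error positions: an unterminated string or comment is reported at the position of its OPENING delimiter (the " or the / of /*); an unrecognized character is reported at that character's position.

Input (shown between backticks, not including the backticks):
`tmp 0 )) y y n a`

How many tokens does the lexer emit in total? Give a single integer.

Answer: 8

Derivation:
pos=0: emit ID 'tmp' (now at pos=3)
pos=4: emit NUM '0' (now at pos=5)
pos=6: emit RPAREN ')'
pos=7: emit RPAREN ')'
pos=9: emit ID 'y' (now at pos=10)
pos=11: emit ID 'y' (now at pos=12)
pos=13: emit ID 'n' (now at pos=14)
pos=15: emit ID 'a' (now at pos=16)
DONE. 8 tokens: [ID, NUM, RPAREN, RPAREN, ID, ID, ID, ID]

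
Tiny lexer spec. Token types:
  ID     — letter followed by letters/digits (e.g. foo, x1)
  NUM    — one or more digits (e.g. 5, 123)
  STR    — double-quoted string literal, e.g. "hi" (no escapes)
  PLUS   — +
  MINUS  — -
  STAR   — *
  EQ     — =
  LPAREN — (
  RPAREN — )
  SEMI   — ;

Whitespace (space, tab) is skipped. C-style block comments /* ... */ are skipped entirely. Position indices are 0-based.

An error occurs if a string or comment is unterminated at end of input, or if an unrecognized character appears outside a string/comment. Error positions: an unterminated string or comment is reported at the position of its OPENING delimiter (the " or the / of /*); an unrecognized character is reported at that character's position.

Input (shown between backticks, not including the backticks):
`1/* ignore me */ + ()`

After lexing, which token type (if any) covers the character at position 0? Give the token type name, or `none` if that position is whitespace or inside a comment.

Answer: NUM

Derivation:
pos=0: emit NUM '1' (now at pos=1)
pos=1: enter COMMENT mode (saw '/*')
exit COMMENT mode (now at pos=16)
pos=17: emit PLUS '+'
pos=19: emit LPAREN '('
pos=20: emit RPAREN ')'
DONE. 4 tokens: [NUM, PLUS, LPAREN, RPAREN]
Position 0: char is '1' -> NUM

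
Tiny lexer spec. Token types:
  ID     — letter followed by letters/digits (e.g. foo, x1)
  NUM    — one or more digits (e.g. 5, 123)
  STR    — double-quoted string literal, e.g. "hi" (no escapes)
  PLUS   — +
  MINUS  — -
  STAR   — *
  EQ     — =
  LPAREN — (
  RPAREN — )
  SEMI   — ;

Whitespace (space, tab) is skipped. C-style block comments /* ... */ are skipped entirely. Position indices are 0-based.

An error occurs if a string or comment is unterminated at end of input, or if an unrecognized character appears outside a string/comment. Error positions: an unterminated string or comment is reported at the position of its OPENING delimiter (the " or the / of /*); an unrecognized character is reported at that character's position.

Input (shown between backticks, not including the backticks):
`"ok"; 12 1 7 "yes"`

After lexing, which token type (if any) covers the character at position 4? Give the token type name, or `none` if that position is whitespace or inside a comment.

pos=0: enter STRING mode
pos=0: emit STR "ok" (now at pos=4)
pos=4: emit SEMI ';'
pos=6: emit NUM '12' (now at pos=8)
pos=9: emit NUM '1' (now at pos=10)
pos=11: emit NUM '7' (now at pos=12)
pos=13: enter STRING mode
pos=13: emit STR "yes" (now at pos=18)
DONE. 6 tokens: [STR, SEMI, NUM, NUM, NUM, STR]
Position 4: char is ';' -> SEMI

Answer: SEMI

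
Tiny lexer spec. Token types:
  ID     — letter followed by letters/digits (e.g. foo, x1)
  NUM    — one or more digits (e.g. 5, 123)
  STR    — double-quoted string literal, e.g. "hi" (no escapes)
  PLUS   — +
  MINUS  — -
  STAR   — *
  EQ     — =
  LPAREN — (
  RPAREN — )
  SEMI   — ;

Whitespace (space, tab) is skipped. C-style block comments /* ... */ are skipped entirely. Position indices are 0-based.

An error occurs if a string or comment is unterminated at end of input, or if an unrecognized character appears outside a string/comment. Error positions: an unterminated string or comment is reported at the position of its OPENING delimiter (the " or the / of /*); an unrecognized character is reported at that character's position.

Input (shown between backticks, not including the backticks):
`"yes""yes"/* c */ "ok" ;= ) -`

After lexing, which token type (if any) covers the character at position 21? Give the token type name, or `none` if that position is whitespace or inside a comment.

Answer: STR

Derivation:
pos=0: enter STRING mode
pos=0: emit STR "yes" (now at pos=5)
pos=5: enter STRING mode
pos=5: emit STR "yes" (now at pos=10)
pos=10: enter COMMENT mode (saw '/*')
exit COMMENT mode (now at pos=17)
pos=18: enter STRING mode
pos=18: emit STR "ok" (now at pos=22)
pos=23: emit SEMI ';'
pos=24: emit EQ '='
pos=26: emit RPAREN ')'
pos=28: emit MINUS '-'
DONE. 7 tokens: [STR, STR, STR, SEMI, EQ, RPAREN, MINUS]
Position 21: char is '"' -> STR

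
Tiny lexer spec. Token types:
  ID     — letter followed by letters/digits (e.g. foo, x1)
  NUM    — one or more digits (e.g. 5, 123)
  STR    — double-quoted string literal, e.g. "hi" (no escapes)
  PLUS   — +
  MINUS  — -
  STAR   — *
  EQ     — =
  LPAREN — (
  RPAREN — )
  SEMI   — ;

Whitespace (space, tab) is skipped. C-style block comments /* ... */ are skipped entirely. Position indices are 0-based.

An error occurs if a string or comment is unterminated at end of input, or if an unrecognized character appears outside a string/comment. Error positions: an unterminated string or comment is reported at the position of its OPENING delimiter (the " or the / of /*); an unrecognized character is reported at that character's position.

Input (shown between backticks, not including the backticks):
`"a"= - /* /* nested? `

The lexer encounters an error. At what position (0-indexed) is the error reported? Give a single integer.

pos=0: enter STRING mode
pos=0: emit STR "a" (now at pos=3)
pos=3: emit EQ '='
pos=5: emit MINUS '-'
pos=7: enter COMMENT mode (saw '/*')
pos=7: ERROR — unterminated comment (reached EOF)

Answer: 7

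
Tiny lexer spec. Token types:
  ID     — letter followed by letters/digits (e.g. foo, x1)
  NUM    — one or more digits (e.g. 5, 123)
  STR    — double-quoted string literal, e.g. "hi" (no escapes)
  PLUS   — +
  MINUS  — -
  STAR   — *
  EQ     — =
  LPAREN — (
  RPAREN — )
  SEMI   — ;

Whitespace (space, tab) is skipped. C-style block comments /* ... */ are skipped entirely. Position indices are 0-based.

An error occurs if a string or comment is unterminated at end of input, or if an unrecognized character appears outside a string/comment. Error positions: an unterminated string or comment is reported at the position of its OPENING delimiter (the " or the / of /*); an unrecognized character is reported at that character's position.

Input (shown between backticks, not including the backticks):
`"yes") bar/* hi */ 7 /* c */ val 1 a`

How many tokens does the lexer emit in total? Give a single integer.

pos=0: enter STRING mode
pos=0: emit STR "yes" (now at pos=5)
pos=5: emit RPAREN ')'
pos=7: emit ID 'bar' (now at pos=10)
pos=10: enter COMMENT mode (saw '/*')
exit COMMENT mode (now at pos=18)
pos=19: emit NUM '7' (now at pos=20)
pos=21: enter COMMENT mode (saw '/*')
exit COMMENT mode (now at pos=28)
pos=29: emit ID 'val' (now at pos=32)
pos=33: emit NUM '1' (now at pos=34)
pos=35: emit ID 'a' (now at pos=36)
DONE. 7 tokens: [STR, RPAREN, ID, NUM, ID, NUM, ID]

Answer: 7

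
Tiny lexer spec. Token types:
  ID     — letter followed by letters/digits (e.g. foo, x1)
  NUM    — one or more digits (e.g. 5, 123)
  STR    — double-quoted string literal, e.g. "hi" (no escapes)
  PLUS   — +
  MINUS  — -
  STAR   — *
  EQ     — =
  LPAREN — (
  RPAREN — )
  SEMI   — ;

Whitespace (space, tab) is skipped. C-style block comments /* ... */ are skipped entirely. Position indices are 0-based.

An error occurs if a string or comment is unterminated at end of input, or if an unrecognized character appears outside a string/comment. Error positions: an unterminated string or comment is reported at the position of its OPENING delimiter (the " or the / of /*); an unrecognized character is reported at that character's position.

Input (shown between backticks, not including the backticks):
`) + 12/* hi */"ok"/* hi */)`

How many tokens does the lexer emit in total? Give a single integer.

pos=0: emit RPAREN ')'
pos=2: emit PLUS '+'
pos=4: emit NUM '12' (now at pos=6)
pos=6: enter COMMENT mode (saw '/*')
exit COMMENT mode (now at pos=14)
pos=14: enter STRING mode
pos=14: emit STR "ok" (now at pos=18)
pos=18: enter COMMENT mode (saw '/*')
exit COMMENT mode (now at pos=26)
pos=26: emit RPAREN ')'
DONE. 5 tokens: [RPAREN, PLUS, NUM, STR, RPAREN]

Answer: 5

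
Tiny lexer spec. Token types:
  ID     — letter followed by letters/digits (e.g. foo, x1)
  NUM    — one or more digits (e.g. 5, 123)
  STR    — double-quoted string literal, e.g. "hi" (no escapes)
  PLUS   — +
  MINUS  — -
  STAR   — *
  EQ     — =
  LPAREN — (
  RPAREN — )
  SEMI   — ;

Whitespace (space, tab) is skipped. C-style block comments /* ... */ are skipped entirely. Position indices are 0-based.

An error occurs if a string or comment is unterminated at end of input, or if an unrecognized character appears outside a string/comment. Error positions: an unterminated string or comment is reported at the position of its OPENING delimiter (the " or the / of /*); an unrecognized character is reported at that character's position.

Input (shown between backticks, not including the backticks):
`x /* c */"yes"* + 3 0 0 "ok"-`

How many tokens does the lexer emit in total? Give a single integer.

Answer: 9

Derivation:
pos=0: emit ID 'x' (now at pos=1)
pos=2: enter COMMENT mode (saw '/*')
exit COMMENT mode (now at pos=9)
pos=9: enter STRING mode
pos=9: emit STR "yes" (now at pos=14)
pos=14: emit STAR '*'
pos=16: emit PLUS '+'
pos=18: emit NUM '3' (now at pos=19)
pos=20: emit NUM '0' (now at pos=21)
pos=22: emit NUM '0' (now at pos=23)
pos=24: enter STRING mode
pos=24: emit STR "ok" (now at pos=28)
pos=28: emit MINUS '-'
DONE. 9 tokens: [ID, STR, STAR, PLUS, NUM, NUM, NUM, STR, MINUS]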